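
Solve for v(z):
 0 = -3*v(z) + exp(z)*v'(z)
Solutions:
 v(z) = C1*exp(-3*exp(-z))


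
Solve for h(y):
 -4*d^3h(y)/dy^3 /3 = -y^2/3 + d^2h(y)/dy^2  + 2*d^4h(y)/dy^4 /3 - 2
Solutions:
 h(y) = C1 + C2*y + y^4/36 - 4*y^3/27 + 37*y^2/27 + (C3*sin(sqrt(2)*y/2) + C4*cos(sqrt(2)*y/2))*exp(-y)


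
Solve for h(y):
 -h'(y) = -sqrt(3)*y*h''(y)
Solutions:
 h(y) = C1 + C2*y^(sqrt(3)/3 + 1)


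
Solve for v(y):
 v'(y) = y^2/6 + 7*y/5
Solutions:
 v(y) = C1 + y^3/18 + 7*y^2/10


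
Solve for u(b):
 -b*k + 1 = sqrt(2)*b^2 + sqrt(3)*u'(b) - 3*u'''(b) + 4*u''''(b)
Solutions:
 u(b) = C1 + C2*exp(b*((-1 + sqrt(-1 + (-1 + 8*sqrt(3))^2) + 8*sqrt(3))^(-1/3) + 2 + (-1 + sqrt(-1 + (-1 + 8*sqrt(3))^2) + 8*sqrt(3))^(1/3))/8)*sin(sqrt(3)*b*(-(-1 + sqrt(-1 + (-1 + 8*sqrt(3))^2) + 8*sqrt(3))^(1/3) + (-1 + sqrt(-1 + (-1 + 8*sqrt(3))^2) + 8*sqrt(3))^(-1/3))/8) + C3*exp(b*((-1 + sqrt(-1 + (-1 + 8*sqrt(3))^2) + 8*sqrt(3))^(-1/3) + 2 + (-1 + sqrt(-1 + (-1 + 8*sqrt(3))^2) + 8*sqrt(3))^(1/3))/8)*cos(sqrt(3)*b*(-(-1 + sqrt(-1 + (-1 + 8*sqrt(3))^2) + 8*sqrt(3))^(1/3) + (-1 + sqrt(-1 + (-1 + 8*sqrt(3))^2) + 8*sqrt(3))^(-1/3))/8) + C4*exp(b*(-(-1 + sqrt(-1 + (-1 + 8*sqrt(3))^2) + 8*sqrt(3))^(1/3) - 1/(-1 + sqrt(-1 + (-1 + 8*sqrt(3))^2) + 8*sqrt(3))^(1/3) + 1)/4) - sqrt(6)*b^3/9 - sqrt(3)*b^2*k/6 - 2*sqrt(2)*b + sqrt(3)*b/3


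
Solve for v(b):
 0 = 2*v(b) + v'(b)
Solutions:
 v(b) = C1*exp(-2*b)


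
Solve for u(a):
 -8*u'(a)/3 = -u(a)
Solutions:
 u(a) = C1*exp(3*a/8)


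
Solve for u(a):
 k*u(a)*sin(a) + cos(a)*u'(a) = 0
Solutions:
 u(a) = C1*exp(k*log(cos(a)))


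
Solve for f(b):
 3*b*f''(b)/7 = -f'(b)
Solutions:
 f(b) = C1 + C2/b^(4/3)


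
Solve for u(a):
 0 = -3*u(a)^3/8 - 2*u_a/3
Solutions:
 u(a) = -2*sqrt(2)*sqrt(-1/(C1 - 9*a))
 u(a) = 2*sqrt(2)*sqrt(-1/(C1 - 9*a))


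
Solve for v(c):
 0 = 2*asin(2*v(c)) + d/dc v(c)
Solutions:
 Integral(1/asin(2*_y), (_y, v(c))) = C1 - 2*c


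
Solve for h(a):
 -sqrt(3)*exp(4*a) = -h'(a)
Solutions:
 h(a) = C1 + sqrt(3)*exp(4*a)/4


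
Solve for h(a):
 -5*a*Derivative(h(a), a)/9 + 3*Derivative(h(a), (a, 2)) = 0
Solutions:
 h(a) = C1 + C2*erfi(sqrt(30)*a/18)


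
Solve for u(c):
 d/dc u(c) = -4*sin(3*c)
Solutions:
 u(c) = C1 + 4*cos(3*c)/3


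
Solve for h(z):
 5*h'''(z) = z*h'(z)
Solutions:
 h(z) = C1 + Integral(C2*airyai(5^(2/3)*z/5) + C3*airybi(5^(2/3)*z/5), z)


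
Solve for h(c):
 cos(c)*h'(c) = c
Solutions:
 h(c) = C1 + Integral(c/cos(c), c)


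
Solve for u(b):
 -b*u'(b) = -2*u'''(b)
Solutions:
 u(b) = C1 + Integral(C2*airyai(2^(2/3)*b/2) + C3*airybi(2^(2/3)*b/2), b)


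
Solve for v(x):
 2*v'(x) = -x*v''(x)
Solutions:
 v(x) = C1 + C2/x


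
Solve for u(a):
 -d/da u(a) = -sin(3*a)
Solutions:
 u(a) = C1 - cos(3*a)/3


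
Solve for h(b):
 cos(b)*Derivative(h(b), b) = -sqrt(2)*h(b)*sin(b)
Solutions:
 h(b) = C1*cos(b)^(sqrt(2))


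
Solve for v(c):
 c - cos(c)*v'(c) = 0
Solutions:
 v(c) = C1 + Integral(c/cos(c), c)


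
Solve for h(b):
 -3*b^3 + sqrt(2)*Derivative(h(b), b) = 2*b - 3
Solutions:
 h(b) = C1 + 3*sqrt(2)*b^4/8 + sqrt(2)*b^2/2 - 3*sqrt(2)*b/2


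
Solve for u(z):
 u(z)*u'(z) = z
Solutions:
 u(z) = -sqrt(C1 + z^2)
 u(z) = sqrt(C1 + z^2)


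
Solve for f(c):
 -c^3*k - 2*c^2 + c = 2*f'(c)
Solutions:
 f(c) = C1 - c^4*k/8 - c^3/3 + c^2/4


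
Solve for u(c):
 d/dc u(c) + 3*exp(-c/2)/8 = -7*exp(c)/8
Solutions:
 u(c) = C1 - 7*exp(c)/8 + 3*exp(-c/2)/4


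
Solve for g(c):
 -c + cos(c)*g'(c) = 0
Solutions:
 g(c) = C1 + Integral(c/cos(c), c)


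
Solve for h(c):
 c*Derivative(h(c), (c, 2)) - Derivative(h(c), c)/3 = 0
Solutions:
 h(c) = C1 + C2*c^(4/3)


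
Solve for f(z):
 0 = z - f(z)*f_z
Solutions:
 f(z) = -sqrt(C1 + z^2)
 f(z) = sqrt(C1 + z^2)


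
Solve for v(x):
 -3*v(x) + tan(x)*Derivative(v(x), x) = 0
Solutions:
 v(x) = C1*sin(x)^3


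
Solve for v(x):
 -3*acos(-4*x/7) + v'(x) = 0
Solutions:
 v(x) = C1 + 3*x*acos(-4*x/7) + 3*sqrt(49 - 16*x^2)/4


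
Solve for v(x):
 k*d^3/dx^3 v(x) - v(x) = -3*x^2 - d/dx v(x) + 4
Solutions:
 v(x) = C1*exp(2^(1/3)*x*(6^(1/3)*(sqrt(3)*sqrt((27 + 4/k)/k^2) - 9/k)^(1/3)/12 - 2^(1/3)*3^(5/6)*I*(sqrt(3)*sqrt((27 + 4/k)/k^2) - 9/k)^(1/3)/12 + 2/(k*(-3^(1/3) + 3^(5/6)*I)*(sqrt(3)*sqrt((27 + 4/k)/k^2) - 9/k)^(1/3)))) + C2*exp(2^(1/3)*x*(6^(1/3)*(sqrt(3)*sqrt((27 + 4/k)/k^2) - 9/k)^(1/3)/12 + 2^(1/3)*3^(5/6)*I*(sqrt(3)*sqrt((27 + 4/k)/k^2) - 9/k)^(1/3)/12 - 2/(k*(3^(1/3) + 3^(5/6)*I)*(sqrt(3)*sqrt((27 + 4/k)/k^2) - 9/k)^(1/3)))) + C3*exp(6^(1/3)*x*(-2^(1/3)*(sqrt(3)*sqrt((27 + 4/k)/k^2) - 9/k)^(1/3) + 2*3^(1/3)/(k*(sqrt(3)*sqrt((27 + 4/k)/k^2) - 9/k)^(1/3)))/6) + 3*x^2 + 6*x + 2


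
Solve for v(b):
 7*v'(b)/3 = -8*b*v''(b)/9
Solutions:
 v(b) = C1 + C2/b^(13/8)


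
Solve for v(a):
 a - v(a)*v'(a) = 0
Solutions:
 v(a) = -sqrt(C1 + a^2)
 v(a) = sqrt(C1 + a^2)


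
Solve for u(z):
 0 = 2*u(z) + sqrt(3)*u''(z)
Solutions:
 u(z) = C1*sin(sqrt(2)*3^(3/4)*z/3) + C2*cos(sqrt(2)*3^(3/4)*z/3)


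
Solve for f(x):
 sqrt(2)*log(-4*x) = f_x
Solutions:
 f(x) = C1 + sqrt(2)*x*log(-x) + sqrt(2)*x*(-1 + 2*log(2))


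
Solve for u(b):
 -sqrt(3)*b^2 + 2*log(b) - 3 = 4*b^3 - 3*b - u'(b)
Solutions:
 u(b) = C1 + b^4 + sqrt(3)*b^3/3 - 3*b^2/2 - 2*b*log(b) + 5*b


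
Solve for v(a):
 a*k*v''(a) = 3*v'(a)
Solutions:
 v(a) = C1 + a^(((re(k) + 3)*re(k) + im(k)^2)/(re(k)^2 + im(k)^2))*(C2*sin(3*log(a)*Abs(im(k))/(re(k)^2 + im(k)^2)) + C3*cos(3*log(a)*im(k)/(re(k)^2 + im(k)^2)))


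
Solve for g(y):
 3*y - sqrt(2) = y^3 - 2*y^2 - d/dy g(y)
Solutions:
 g(y) = C1 + y^4/4 - 2*y^3/3 - 3*y^2/2 + sqrt(2)*y


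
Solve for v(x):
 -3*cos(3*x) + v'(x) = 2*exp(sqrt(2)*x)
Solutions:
 v(x) = C1 + sqrt(2)*exp(sqrt(2)*x) + sin(3*x)


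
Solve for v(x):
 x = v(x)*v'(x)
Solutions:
 v(x) = -sqrt(C1 + x^2)
 v(x) = sqrt(C1 + x^2)


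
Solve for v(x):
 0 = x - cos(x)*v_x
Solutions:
 v(x) = C1 + Integral(x/cos(x), x)


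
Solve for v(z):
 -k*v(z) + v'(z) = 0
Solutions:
 v(z) = C1*exp(k*z)


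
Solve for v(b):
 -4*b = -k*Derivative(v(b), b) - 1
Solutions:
 v(b) = C1 + 2*b^2/k - b/k


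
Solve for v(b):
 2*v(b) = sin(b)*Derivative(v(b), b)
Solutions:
 v(b) = C1*(cos(b) - 1)/(cos(b) + 1)


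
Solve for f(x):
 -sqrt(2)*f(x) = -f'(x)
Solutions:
 f(x) = C1*exp(sqrt(2)*x)


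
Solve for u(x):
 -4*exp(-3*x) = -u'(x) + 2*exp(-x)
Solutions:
 u(x) = C1 - 2*exp(-x) - 4*exp(-3*x)/3


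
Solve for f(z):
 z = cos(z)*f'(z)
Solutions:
 f(z) = C1 + Integral(z/cos(z), z)


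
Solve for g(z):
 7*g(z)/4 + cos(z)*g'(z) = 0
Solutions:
 g(z) = C1*(sin(z) - 1)^(7/8)/(sin(z) + 1)^(7/8)


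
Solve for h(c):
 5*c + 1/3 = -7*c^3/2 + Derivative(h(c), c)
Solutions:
 h(c) = C1 + 7*c^4/8 + 5*c^2/2 + c/3


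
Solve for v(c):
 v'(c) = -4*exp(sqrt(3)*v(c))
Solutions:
 v(c) = sqrt(3)*(2*log(1/(C1 + 4*c)) - log(3))/6


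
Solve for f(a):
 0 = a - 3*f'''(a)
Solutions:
 f(a) = C1 + C2*a + C3*a^2 + a^4/72


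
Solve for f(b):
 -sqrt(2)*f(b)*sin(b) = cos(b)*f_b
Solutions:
 f(b) = C1*cos(b)^(sqrt(2))


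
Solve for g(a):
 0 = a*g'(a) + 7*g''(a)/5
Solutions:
 g(a) = C1 + C2*erf(sqrt(70)*a/14)


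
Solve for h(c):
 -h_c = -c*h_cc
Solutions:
 h(c) = C1 + C2*c^2


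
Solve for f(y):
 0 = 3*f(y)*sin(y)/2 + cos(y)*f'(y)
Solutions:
 f(y) = C1*cos(y)^(3/2)


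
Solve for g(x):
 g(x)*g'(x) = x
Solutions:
 g(x) = -sqrt(C1 + x^2)
 g(x) = sqrt(C1 + x^2)


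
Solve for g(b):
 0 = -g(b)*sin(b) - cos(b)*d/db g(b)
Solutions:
 g(b) = C1*cos(b)


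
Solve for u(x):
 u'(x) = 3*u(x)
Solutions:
 u(x) = C1*exp(3*x)


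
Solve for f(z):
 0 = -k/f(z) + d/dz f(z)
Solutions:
 f(z) = -sqrt(C1 + 2*k*z)
 f(z) = sqrt(C1 + 2*k*z)


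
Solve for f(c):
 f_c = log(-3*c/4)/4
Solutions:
 f(c) = C1 + c*log(-c)/4 + c*(-2*log(2) - 1 + log(3))/4


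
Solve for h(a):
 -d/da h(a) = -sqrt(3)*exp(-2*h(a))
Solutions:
 h(a) = log(-sqrt(C1 + 2*sqrt(3)*a))
 h(a) = log(C1 + 2*sqrt(3)*a)/2


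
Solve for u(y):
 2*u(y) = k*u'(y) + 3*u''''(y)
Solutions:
 u(y) = C1*exp(2^(2/3)*sqrt(3)*y*(-sqrt(2^(1/3)*(3*k^2 + sqrt(9*k^4 + 2048))^(1/3) - 16/(3*k^2 + sqrt(9*k^4 + 2048))^(1/3)) + sqrt(4*sqrt(3)*k/sqrt(2^(1/3)*(3*k^2 + sqrt(9*k^4 + 2048))^(1/3) - 16/(3*k^2 + sqrt(9*k^4 + 2048))^(1/3)) - 2^(1/3)*(3*k^2 + sqrt(9*k^4 + 2048))^(1/3) + 16/(3*k^2 + sqrt(9*k^4 + 2048))^(1/3)))/12) + C2*exp(2^(2/3)*sqrt(3)*y*(sqrt(2^(1/3)*(3*k^2 + sqrt(9*k^4 + 2048))^(1/3) - 16/(3*k^2 + sqrt(9*k^4 + 2048))^(1/3)) - sqrt(-4*sqrt(3)*k/sqrt(2^(1/3)*(3*k^2 + sqrt(9*k^4 + 2048))^(1/3) - 16/(3*k^2 + sqrt(9*k^4 + 2048))^(1/3)) - 2^(1/3)*(3*k^2 + sqrt(9*k^4 + 2048))^(1/3) + 16/(3*k^2 + sqrt(9*k^4 + 2048))^(1/3)))/12) + C3*exp(2^(2/3)*sqrt(3)*y*(sqrt(2^(1/3)*(3*k^2 + sqrt(9*k^4 + 2048))^(1/3) - 16/(3*k^2 + sqrt(9*k^4 + 2048))^(1/3)) + sqrt(-4*sqrt(3)*k/sqrt(2^(1/3)*(3*k^2 + sqrt(9*k^4 + 2048))^(1/3) - 16/(3*k^2 + sqrt(9*k^4 + 2048))^(1/3)) - 2^(1/3)*(3*k^2 + sqrt(9*k^4 + 2048))^(1/3) + 16/(3*k^2 + sqrt(9*k^4 + 2048))^(1/3)))/12) + C4*exp(-2^(2/3)*sqrt(3)*y*(sqrt(2^(1/3)*(3*k^2 + sqrt(9*k^4 + 2048))^(1/3) - 16/(3*k^2 + sqrt(9*k^4 + 2048))^(1/3)) + sqrt(4*sqrt(3)*k/sqrt(2^(1/3)*(3*k^2 + sqrt(9*k^4 + 2048))^(1/3) - 16/(3*k^2 + sqrt(9*k^4 + 2048))^(1/3)) - 2^(1/3)*(3*k^2 + sqrt(9*k^4 + 2048))^(1/3) + 16/(3*k^2 + sqrt(9*k^4 + 2048))^(1/3)))/12)


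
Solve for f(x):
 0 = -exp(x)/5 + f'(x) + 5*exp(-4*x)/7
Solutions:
 f(x) = C1 + exp(x)/5 + 5*exp(-4*x)/28


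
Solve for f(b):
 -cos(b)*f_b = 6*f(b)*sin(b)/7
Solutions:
 f(b) = C1*cos(b)^(6/7)


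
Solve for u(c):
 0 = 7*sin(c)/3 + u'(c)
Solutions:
 u(c) = C1 + 7*cos(c)/3


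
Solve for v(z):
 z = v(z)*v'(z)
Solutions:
 v(z) = -sqrt(C1 + z^2)
 v(z) = sqrt(C1 + z^2)


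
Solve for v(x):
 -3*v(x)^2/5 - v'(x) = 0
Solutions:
 v(x) = 5/(C1 + 3*x)


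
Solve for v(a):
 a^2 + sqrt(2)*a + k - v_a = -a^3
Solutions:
 v(a) = C1 + a^4/4 + a^3/3 + sqrt(2)*a^2/2 + a*k


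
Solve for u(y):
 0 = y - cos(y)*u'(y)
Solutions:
 u(y) = C1 + Integral(y/cos(y), y)


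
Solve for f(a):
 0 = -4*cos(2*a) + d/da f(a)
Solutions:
 f(a) = C1 + 2*sin(2*a)


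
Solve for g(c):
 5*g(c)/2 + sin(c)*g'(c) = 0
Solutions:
 g(c) = C1*(cos(c) + 1)^(5/4)/(cos(c) - 1)^(5/4)


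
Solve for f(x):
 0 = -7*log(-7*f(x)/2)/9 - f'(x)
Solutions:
 9*Integral(1/(log(-_y) - log(2) + log(7)), (_y, f(x)))/7 = C1 - x


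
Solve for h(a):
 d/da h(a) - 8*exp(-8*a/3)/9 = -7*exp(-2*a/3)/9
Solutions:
 h(a) = C1 + 7*exp(-2*a/3)/6 - exp(-8*a/3)/3


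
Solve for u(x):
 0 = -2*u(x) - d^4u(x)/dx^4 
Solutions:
 u(x) = (C1*sin(2^(3/4)*x/2) + C2*cos(2^(3/4)*x/2))*exp(-2^(3/4)*x/2) + (C3*sin(2^(3/4)*x/2) + C4*cos(2^(3/4)*x/2))*exp(2^(3/4)*x/2)


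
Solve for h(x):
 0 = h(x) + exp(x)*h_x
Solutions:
 h(x) = C1*exp(exp(-x))


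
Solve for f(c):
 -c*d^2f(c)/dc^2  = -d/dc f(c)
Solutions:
 f(c) = C1 + C2*c^2


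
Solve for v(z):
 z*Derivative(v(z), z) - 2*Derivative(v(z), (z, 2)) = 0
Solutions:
 v(z) = C1 + C2*erfi(z/2)


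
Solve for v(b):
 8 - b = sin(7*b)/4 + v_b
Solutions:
 v(b) = C1 - b^2/2 + 8*b + cos(7*b)/28


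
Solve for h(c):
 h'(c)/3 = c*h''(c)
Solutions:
 h(c) = C1 + C2*c^(4/3)


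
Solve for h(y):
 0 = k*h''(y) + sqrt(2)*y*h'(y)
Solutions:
 h(y) = C1 + C2*sqrt(k)*erf(2^(3/4)*y*sqrt(1/k)/2)


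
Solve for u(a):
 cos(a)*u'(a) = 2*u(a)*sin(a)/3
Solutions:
 u(a) = C1/cos(a)^(2/3)


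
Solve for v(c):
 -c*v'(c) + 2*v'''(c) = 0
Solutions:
 v(c) = C1 + Integral(C2*airyai(2^(2/3)*c/2) + C3*airybi(2^(2/3)*c/2), c)


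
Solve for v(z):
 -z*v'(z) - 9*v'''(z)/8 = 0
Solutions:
 v(z) = C1 + Integral(C2*airyai(-2*3^(1/3)*z/3) + C3*airybi(-2*3^(1/3)*z/3), z)


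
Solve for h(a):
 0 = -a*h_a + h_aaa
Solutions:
 h(a) = C1 + Integral(C2*airyai(a) + C3*airybi(a), a)


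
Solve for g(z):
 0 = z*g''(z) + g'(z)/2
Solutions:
 g(z) = C1 + C2*sqrt(z)


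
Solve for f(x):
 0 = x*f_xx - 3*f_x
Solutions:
 f(x) = C1 + C2*x^4


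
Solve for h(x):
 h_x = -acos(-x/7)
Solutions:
 h(x) = C1 - x*acos(-x/7) - sqrt(49 - x^2)


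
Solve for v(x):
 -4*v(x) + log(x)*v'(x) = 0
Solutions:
 v(x) = C1*exp(4*li(x))


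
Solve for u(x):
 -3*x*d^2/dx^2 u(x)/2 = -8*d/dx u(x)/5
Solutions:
 u(x) = C1 + C2*x^(31/15)


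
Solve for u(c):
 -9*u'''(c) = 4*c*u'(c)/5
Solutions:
 u(c) = C1 + Integral(C2*airyai(-2^(2/3)*75^(1/3)*c/15) + C3*airybi(-2^(2/3)*75^(1/3)*c/15), c)


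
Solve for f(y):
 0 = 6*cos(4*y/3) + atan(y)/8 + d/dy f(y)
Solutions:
 f(y) = C1 - y*atan(y)/8 + log(y^2 + 1)/16 - 9*sin(4*y/3)/2


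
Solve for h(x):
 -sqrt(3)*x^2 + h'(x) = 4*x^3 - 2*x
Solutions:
 h(x) = C1 + x^4 + sqrt(3)*x^3/3 - x^2


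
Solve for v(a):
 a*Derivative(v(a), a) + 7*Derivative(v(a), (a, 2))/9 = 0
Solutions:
 v(a) = C1 + C2*erf(3*sqrt(14)*a/14)


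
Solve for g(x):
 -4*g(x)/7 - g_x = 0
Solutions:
 g(x) = C1*exp(-4*x/7)


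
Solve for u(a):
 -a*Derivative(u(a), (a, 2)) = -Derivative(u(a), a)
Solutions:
 u(a) = C1 + C2*a^2


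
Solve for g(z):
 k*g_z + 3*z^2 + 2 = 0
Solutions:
 g(z) = C1 - z^3/k - 2*z/k


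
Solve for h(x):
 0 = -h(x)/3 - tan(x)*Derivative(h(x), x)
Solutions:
 h(x) = C1/sin(x)^(1/3)


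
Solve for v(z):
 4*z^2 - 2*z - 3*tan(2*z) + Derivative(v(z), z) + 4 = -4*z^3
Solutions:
 v(z) = C1 - z^4 - 4*z^3/3 + z^2 - 4*z - 3*log(cos(2*z))/2


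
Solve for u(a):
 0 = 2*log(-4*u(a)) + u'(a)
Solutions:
 Integral(1/(log(-_y) + 2*log(2)), (_y, u(a)))/2 = C1 - a


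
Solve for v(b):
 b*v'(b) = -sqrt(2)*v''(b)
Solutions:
 v(b) = C1 + C2*erf(2^(1/4)*b/2)


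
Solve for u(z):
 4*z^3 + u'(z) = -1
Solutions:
 u(z) = C1 - z^4 - z


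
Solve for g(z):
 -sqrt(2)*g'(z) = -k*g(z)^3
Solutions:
 g(z) = -sqrt(-1/(C1 + sqrt(2)*k*z))
 g(z) = sqrt(-1/(C1 + sqrt(2)*k*z))


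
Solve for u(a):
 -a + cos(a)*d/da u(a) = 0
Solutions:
 u(a) = C1 + Integral(a/cos(a), a)


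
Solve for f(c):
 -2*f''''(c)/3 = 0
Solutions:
 f(c) = C1 + C2*c + C3*c^2 + C4*c^3


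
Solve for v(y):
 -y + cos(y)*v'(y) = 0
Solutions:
 v(y) = C1 + Integral(y/cos(y), y)


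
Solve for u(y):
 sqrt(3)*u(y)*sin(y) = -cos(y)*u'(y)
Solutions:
 u(y) = C1*cos(y)^(sqrt(3))


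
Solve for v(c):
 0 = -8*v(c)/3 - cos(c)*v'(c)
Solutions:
 v(c) = C1*(sin(c) - 1)^(4/3)/(sin(c) + 1)^(4/3)


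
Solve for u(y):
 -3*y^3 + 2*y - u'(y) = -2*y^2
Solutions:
 u(y) = C1 - 3*y^4/4 + 2*y^3/3 + y^2


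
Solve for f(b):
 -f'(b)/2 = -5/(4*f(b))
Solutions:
 f(b) = -sqrt(C1 + 5*b)
 f(b) = sqrt(C1 + 5*b)


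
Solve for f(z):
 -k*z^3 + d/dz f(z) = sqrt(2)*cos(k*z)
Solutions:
 f(z) = C1 + k*z^4/4 + sqrt(2)*sin(k*z)/k


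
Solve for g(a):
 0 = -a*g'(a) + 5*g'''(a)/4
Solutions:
 g(a) = C1 + Integral(C2*airyai(10^(2/3)*a/5) + C3*airybi(10^(2/3)*a/5), a)


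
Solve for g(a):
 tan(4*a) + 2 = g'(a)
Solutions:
 g(a) = C1 + 2*a - log(cos(4*a))/4


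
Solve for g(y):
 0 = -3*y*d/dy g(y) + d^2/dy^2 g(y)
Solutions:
 g(y) = C1 + C2*erfi(sqrt(6)*y/2)


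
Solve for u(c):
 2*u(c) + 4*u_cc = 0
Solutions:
 u(c) = C1*sin(sqrt(2)*c/2) + C2*cos(sqrt(2)*c/2)


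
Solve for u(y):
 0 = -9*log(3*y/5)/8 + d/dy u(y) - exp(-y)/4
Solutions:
 u(y) = C1 + 9*y*log(y)/8 + 9*y*(-log(5) - 1 + log(3))/8 - exp(-y)/4


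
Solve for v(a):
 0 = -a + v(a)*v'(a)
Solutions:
 v(a) = -sqrt(C1 + a^2)
 v(a) = sqrt(C1 + a^2)


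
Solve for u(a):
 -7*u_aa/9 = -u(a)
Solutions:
 u(a) = C1*exp(-3*sqrt(7)*a/7) + C2*exp(3*sqrt(7)*a/7)


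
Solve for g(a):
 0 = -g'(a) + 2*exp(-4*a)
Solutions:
 g(a) = C1 - exp(-4*a)/2


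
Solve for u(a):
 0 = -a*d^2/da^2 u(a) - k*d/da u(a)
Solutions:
 u(a) = C1 + a^(1 - re(k))*(C2*sin(log(a)*Abs(im(k))) + C3*cos(log(a)*im(k)))


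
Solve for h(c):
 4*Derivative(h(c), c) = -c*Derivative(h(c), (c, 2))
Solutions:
 h(c) = C1 + C2/c^3


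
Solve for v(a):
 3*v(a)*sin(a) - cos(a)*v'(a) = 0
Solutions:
 v(a) = C1/cos(a)^3


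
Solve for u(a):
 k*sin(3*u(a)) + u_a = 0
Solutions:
 u(a) = -acos((-C1 - exp(6*a*k))/(C1 - exp(6*a*k)))/3 + 2*pi/3
 u(a) = acos((-C1 - exp(6*a*k))/(C1 - exp(6*a*k)))/3


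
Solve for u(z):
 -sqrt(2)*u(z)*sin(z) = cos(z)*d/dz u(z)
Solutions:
 u(z) = C1*cos(z)^(sqrt(2))


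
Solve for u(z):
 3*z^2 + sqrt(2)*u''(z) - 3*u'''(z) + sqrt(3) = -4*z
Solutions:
 u(z) = C1 + C2*z + C3*exp(sqrt(2)*z/3) - sqrt(2)*z^4/8 + z^3*(-9 - 2*sqrt(2))/6 + z^2*(-27*sqrt(2)/4 - 3 - sqrt(6)/4)


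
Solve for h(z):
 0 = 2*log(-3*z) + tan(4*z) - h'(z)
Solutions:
 h(z) = C1 + 2*z*log(-z) - 2*z + 2*z*log(3) - log(cos(4*z))/4


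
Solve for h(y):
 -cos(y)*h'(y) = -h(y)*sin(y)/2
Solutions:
 h(y) = C1/sqrt(cos(y))


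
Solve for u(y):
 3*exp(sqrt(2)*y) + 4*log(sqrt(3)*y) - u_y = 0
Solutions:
 u(y) = C1 + 4*y*log(y) + 2*y*(-2 + log(3)) + 3*sqrt(2)*exp(sqrt(2)*y)/2


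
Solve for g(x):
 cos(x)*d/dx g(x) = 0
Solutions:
 g(x) = C1


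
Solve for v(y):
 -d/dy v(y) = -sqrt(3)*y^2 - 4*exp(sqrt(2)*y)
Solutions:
 v(y) = C1 + sqrt(3)*y^3/3 + 2*sqrt(2)*exp(sqrt(2)*y)


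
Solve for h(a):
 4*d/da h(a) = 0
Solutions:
 h(a) = C1


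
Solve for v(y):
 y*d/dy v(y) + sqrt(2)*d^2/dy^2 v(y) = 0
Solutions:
 v(y) = C1 + C2*erf(2^(1/4)*y/2)


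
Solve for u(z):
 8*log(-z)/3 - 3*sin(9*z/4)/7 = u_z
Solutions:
 u(z) = C1 + 8*z*log(-z)/3 - 8*z/3 + 4*cos(9*z/4)/21


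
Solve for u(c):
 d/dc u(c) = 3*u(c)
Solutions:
 u(c) = C1*exp(3*c)


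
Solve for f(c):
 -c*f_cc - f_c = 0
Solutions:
 f(c) = C1 + C2*log(c)


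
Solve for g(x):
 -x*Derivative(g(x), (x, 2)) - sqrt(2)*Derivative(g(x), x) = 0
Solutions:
 g(x) = C1 + C2*x^(1 - sqrt(2))


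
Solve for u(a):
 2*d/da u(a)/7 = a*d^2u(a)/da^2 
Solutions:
 u(a) = C1 + C2*a^(9/7)


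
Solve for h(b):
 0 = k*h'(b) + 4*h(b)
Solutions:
 h(b) = C1*exp(-4*b/k)


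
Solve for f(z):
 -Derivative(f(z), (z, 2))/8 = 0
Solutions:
 f(z) = C1 + C2*z


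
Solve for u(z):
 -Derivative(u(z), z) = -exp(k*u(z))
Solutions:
 u(z) = Piecewise((log(-1/(C1*k + k*z))/k, Ne(k, 0)), (nan, True))
 u(z) = Piecewise((C1 + z, Eq(k, 0)), (nan, True))


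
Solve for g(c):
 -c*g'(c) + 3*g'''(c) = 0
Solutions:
 g(c) = C1 + Integral(C2*airyai(3^(2/3)*c/3) + C3*airybi(3^(2/3)*c/3), c)


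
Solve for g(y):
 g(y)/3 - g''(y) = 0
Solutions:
 g(y) = C1*exp(-sqrt(3)*y/3) + C2*exp(sqrt(3)*y/3)


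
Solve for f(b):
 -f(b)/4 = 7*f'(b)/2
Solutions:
 f(b) = C1*exp(-b/14)


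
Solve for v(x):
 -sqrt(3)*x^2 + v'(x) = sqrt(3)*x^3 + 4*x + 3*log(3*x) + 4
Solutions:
 v(x) = C1 + sqrt(3)*x^4/4 + sqrt(3)*x^3/3 + 2*x^2 + 3*x*log(x) + x + x*log(27)


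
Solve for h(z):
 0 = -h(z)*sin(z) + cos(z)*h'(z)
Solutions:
 h(z) = C1/cos(z)


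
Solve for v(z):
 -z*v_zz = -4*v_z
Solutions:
 v(z) = C1 + C2*z^5


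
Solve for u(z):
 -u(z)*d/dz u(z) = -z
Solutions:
 u(z) = -sqrt(C1 + z^2)
 u(z) = sqrt(C1 + z^2)


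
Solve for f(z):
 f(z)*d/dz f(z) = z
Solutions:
 f(z) = -sqrt(C1 + z^2)
 f(z) = sqrt(C1 + z^2)


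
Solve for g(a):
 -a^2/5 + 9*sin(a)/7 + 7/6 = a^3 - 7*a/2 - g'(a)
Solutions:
 g(a) = C1 + a^4/4 + a^3/15 - 7*a^2/4 - 7*a/6 + 9*cos(a)/7


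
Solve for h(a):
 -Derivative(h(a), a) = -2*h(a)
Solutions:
 h(a) = C1*exp(2*a)


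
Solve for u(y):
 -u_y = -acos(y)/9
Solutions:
 u(y) = C1 + y*acos(y)/9 - sqrt(1 - y^2)/9


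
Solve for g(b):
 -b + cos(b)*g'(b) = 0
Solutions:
 g(b) = C1 + Integral(b/cos(b), b)


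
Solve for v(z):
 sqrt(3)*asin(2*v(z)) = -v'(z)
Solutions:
 Integral(1/asin(2*_y), (_y, v(z))) = C1 - sqrt(3)*z


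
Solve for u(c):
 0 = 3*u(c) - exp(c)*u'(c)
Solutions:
 u(c) = C1*exp(-3*exp(-c))


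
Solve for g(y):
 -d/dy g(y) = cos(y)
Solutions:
 g(y) = C1 - sin(y)


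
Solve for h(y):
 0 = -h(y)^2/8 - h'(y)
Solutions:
 h(y) = 8/(C1 + y)


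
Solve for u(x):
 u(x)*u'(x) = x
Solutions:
 u(x) = -sqrt(C1 + x^2)
 u(x) = sqrt(C1 + x^2)


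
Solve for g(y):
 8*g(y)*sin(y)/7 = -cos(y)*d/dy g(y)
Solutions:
 g(y) = C1*cos(y)^(8/7)


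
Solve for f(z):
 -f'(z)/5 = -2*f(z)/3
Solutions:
 f(z) = C1*exp(10*z/3)


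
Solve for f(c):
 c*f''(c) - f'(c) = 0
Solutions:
 f(c) = C1 + C2*c^2


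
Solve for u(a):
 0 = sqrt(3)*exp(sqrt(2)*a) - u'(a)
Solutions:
 u(a) = C1 + sqrt(6)*exp(sqrt(2)*a)/2


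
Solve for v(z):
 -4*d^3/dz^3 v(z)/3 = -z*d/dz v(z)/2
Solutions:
 v(z) = C1 + Integral(C2*airyai(3^(1/3)*z/2) + C3*airybi(3^(1/3)*z/2), z)


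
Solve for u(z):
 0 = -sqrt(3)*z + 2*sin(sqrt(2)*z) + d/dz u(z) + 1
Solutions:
 u(z) = C1 + sqrt(3)*z^2/2 - z + sqrt(2)*cos(sqrt(2)*z)


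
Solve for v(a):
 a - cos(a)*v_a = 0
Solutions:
 v(a) = C1 + Integral(a/cos(a), a)


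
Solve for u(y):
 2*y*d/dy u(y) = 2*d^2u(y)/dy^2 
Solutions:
 u(y) = C1 + C2*erfi(sqrt(2)*y/2)


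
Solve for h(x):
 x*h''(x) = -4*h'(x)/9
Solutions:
 h(x) = C1 + C2*x^(5/9)


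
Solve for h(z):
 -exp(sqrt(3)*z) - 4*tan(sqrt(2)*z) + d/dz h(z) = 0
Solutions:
 h(z) = C1 + sqrt(3)*exp(sqrt(3)*z)/3 - 2*sqrt(2)*log(cos(sqrt(2)*z))


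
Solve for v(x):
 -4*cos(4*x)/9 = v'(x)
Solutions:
 v(x) = C1 - sin(4*x)/9


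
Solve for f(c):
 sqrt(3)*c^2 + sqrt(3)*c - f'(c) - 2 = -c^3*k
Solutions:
 f(c) = C1 + c^4*k/4 + sqrt(3)*c^3/3 + sqrt(3)*c^2/2 - 2*c


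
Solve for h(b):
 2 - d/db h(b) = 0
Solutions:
 h(b) = C1 + 2*b


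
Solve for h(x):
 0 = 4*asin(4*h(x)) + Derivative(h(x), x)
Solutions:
 Integral(1/asin(4*_y), (_y, h(x))) = C1 - 4*x


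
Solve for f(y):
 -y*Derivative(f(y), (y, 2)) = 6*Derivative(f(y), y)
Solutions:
 f(y) = C1 + C2/y^5


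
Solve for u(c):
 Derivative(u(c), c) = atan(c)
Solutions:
 u(c) = C1 + c*atan(c) - log(c^2 + 1)/2


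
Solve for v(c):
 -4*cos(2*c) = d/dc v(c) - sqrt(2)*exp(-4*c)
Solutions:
 v(c) = C1 - 2*sin(2*c) - sqrt(2)*exp(-4*c)/4


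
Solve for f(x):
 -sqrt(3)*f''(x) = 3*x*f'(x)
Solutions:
 f(x) = C1 + C2*erf(sqrt(2)*3^(1/4)*x/2)


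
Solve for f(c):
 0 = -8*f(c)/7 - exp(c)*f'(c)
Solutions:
 f(c) = C1*exp(8*exp(-c)/7)


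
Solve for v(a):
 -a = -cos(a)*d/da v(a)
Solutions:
 v(a) = C1 + Integral(a/cos(a), a)


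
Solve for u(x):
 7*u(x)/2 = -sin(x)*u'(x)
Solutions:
 u(x) = C1*(cos(x) + 1)^(7/4)/(cos(x) - 1)^(7/4)


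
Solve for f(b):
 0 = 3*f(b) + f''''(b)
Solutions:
 f(b) = (C1*sin(sqrt(2)*3^(1/4)*b/2) + C2*cos(sqrt(2)*3^(1/4)*b/2))*exp(-sqrt(2)*3^(1/4)*b/2) + (C3*sin(sqrt(2)*3^(1/4)*b/2) + C4*cos(sqrt(2)*3^(1/4)*b/2))*exp(sqrt(2)*3^(1/4)*b/2)


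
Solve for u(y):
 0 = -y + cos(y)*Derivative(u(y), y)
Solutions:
 u(y) = C1 + Integral(y/cos(y), y)


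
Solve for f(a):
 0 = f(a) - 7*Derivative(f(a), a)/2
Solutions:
 f(a) = C1*exp(2*a/7)


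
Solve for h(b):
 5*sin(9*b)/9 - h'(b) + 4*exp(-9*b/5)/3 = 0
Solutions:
 h(b) = C1 - 5*cos(9*b)/81 - 20*exp(-9*b/5)/27


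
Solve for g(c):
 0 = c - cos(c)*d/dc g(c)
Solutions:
 g(c) = C1 + Integral(c/cos(c), c)


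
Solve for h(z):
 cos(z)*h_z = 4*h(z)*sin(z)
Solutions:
 h(z) = C1/cos(z)^4


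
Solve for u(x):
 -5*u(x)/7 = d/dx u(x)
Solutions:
 u(x) = C1*exp(-5*x/7)


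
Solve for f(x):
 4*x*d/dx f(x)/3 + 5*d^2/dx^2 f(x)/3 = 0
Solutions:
 f(x) = C1 + C2*erf(sqrt(10)*x/5)


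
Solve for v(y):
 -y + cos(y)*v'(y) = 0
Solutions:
 v(y) = C1 + Integral(y/cos(y), y)


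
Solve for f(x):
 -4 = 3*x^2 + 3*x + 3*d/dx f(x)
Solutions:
 f(x) = C1 - x^3/3 - x^2/2 - 4*x/3


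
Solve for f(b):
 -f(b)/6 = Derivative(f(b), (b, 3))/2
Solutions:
 f(b) = C3*exp(-3^(2/3)*b/3) + (C1*sin(3^(1/6)*b/2) + C2*cos(3^(1/6)*b/2))*exp(3^(2/3)*b/6)


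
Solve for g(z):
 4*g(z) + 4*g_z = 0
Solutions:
 g(z) = C1*exp(-z)


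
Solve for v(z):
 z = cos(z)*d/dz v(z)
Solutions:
 v(z) = C1 + Integral(z/cos(z), z)


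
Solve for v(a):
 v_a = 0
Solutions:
 v(a) = C1


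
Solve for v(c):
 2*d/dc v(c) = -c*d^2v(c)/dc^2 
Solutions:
 v(c) = C1 + C2/c


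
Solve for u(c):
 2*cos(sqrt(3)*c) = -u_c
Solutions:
 u(c) = C1 - 2*sqrt(3)*sin(sqrt(3)*c)/3


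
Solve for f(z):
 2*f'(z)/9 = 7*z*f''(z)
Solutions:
 f(z) = C1 + C2*z^(65/63)


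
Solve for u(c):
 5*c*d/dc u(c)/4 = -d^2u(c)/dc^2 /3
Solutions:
 u(c) = C1 + C2*erf(sqrt(30)*c/4)


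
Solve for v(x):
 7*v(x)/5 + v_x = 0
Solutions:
 v(x) = C1*exp(-7*x/5)


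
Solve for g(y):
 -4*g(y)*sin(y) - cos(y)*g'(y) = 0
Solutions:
 g(y) = C1*cos(y)^4


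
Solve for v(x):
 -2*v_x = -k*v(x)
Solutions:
 v(x) = C1*exp(k*x/2)


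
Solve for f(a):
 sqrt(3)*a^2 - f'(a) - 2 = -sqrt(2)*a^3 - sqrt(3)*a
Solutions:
 f(a) = C1 + sqrt(2)*a^4/4 + sqrt(3)*a^3/3 + sqrt(3)*a^2/2 - 2*a


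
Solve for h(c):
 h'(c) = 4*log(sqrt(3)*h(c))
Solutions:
 -Integral(1/(2*log(_y) + log(3)), (_y, h(c)))/2 = C1 - c


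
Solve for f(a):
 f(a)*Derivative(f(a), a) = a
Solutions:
 f(a) = -sqrt(C1 + a^2)
 f(a) = sqrt(C1 + a^2)


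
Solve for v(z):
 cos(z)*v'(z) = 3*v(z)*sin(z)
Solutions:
 v(z) = C1/cos(z)^3


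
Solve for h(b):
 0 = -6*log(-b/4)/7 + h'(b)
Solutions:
 h(b) = C1 + 6*b*log(-b)/7 + 6*b*(-2*log(2) - 1)/7


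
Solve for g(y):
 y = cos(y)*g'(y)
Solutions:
 g(y) = C1 + Integral(y/cos(y), y)


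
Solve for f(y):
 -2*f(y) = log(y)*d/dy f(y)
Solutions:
 f(y) = C1*exp(-2*li(y))


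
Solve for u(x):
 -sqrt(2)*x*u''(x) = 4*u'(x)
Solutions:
 u(x) = C1 + C2*x^(1 - 2*sqrt(2))


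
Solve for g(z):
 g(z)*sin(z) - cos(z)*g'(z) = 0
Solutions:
 g(z) = C1/cos(z)


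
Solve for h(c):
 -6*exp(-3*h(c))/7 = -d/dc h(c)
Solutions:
 h(c) = log(C1 + 18*c/7)/3
 h(c) = log((-1 - sqrt(3)*I)*(C1 + 18*c/7)^(1/3)/2)
 h(c) = log((-1 + sqrt(3)*I)*(C1 + 18*c/7)^(1/3)/2)


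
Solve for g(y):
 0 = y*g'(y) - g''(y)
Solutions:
 g(y) = C1 + C2*erfi(sqrt(2)*y/2)


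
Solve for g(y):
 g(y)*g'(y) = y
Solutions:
 g(y) = -sqrt(C1 + y^2)
 g(y) = sqrt(C1 + y^2)


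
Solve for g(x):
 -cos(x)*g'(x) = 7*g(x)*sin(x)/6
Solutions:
 g(x) = C1*cos(x)^(7/6)


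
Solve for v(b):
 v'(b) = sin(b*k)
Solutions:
 v(b) = C1 - cos(b*k)/k


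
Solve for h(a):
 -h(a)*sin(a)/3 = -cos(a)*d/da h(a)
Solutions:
 h(a) = C1/cos(a)^(1/3)


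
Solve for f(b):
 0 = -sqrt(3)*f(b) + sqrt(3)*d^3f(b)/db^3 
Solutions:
 f(b) = C3*exp(b) + (C1*sin(sqrt(3)*b/2) + C2*cos(sqrt(3)*b/2))*exp(-b/2)


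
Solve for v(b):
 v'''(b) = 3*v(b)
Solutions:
 v(b) = C3*exp(3^(1/3)*b) + (C1*sin(3^(5/6)*b/2) + C2*cos(3^(5/6)*b/2))*exp(-3^(1/3)*b/2)


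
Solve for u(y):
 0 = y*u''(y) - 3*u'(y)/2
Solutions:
 u(y) = C1 + C2*y^(5/2)


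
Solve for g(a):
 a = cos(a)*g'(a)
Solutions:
 g(a) = C1 + Integral(a/cos(a), a)


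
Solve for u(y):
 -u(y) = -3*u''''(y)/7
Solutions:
 u(y) = C1*exp(-3^(3/4)*7^(1/4)*y/3) + C2*exp(3^(3/4)*7^(1/4)*y/3) + C3*sin(3^(3/4)*7^(1/4)*y/3) + C4*cos(3^(3/4)*7^(1/4)*y/3)


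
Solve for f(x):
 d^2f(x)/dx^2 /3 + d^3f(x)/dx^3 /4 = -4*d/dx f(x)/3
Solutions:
 f(x) = C1 + (C2*sin(2*sqrt(11)*x/3) + C3*cos(2*sqrt(11)*x/3))*exp(-2*x/3)


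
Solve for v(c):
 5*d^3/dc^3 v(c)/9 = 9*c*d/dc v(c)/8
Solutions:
 v(c) = C1 + Integral(C2*airyai(3*3^(1/3)*5^(2/3)*c/10) + C3*airybi(3*3^(1/3)*5^(2/3)*c/10), c)


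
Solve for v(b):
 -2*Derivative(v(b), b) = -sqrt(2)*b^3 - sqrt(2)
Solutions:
 v(b) = C1 + sqrt(2)*b^4/8 + sqrt(2)*b/2


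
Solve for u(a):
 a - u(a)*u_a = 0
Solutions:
 u(a) = -sqrt(C1 + a^2)
 u(a) = sqrt(C1 + a^2)


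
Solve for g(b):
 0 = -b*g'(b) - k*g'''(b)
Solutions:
 g(b) = C1 + Integral(C2*airyai(b*(-1/k)^(1/3)) + C3*airybi(b*(-1/k)^(1/3)), b)


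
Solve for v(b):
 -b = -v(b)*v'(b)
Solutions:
 v(b) = -sqrt(C1 + b^2)
 v(b) = sqrt(C1 + b^2)


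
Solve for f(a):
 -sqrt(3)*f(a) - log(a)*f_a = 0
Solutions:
 f(a) = C1*exp(-sqrt(3)*li(a))


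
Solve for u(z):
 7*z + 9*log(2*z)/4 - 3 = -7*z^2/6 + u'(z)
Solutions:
 u(z) = C1 + 7*z^3/18 + 7*z^2/2 + 9*z*log(z)/4 - 21*z/4 + 9*z*log(2)/4


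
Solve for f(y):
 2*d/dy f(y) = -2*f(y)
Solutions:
 f(y) = C1*exp(-y)


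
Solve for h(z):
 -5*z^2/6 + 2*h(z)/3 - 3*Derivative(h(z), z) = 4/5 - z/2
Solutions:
 h(z) = C1*exp(2*z/9) + 5*z^2/4 + 21*z/2 + 969/20


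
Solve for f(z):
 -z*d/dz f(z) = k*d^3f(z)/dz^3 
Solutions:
 f(z) = C1 + Integral(C2*airyai(z*(-1/k)^(1/3)) + C3*airybi(z*(-1/k)^(1/3)), z)


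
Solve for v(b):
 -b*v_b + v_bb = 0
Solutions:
 v(b) = C1 + C2*erfi(sqrt(2)*b/2)


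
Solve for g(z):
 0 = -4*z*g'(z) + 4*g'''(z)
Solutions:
 g(z) = C1 + Integral(C2*airyai(z) + C3*airybi(z), z)


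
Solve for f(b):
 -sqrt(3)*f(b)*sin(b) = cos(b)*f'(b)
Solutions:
 f(b) = C1*cos(b)^(sqrt(3))


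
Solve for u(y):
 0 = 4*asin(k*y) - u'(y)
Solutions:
 u(y) = C1 + 4*Piecewise((y*asin(k*y) + sqrt(-k^2*y^2 + 1)/k, Ne(k, 0)), (0, True))


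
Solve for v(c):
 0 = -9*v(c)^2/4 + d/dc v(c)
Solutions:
 v(c) = -4/(C1 + 9*c)


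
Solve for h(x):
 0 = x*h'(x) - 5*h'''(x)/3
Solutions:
 h(x) = C1 + Integral(C2*airyai(3^(1/3)*5^(2/3)*x/5) + C3*airybi(3^(1/3)*5^(2/3)*x/5), x)


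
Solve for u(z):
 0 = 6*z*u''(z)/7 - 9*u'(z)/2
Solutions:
 u(z) = C1 + C2*z^(25/4)


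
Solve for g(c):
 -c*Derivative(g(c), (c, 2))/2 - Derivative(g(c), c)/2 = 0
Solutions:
 g(c) = C1 + C2*log(c)


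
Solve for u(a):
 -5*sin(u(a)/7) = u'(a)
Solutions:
 5*a + 7*log(cos(u(a)/7) - 1)/2 - 7*log(cos(u(a)/7) + 1)/2 = C1


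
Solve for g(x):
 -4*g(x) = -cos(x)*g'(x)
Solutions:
 g(x) = C1*(sin(x)^2 + 2*sin(x) + 1)/(sin(x)^2 - 2*sin(x) + 1)


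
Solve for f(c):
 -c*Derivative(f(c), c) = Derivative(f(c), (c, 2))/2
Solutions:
 f(c) = C1 + C2*erf(c)


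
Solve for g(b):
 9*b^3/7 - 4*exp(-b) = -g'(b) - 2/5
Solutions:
 g(b) = C1 - 9*b^4/28 - 2*b/5 - 4*exp(-b)


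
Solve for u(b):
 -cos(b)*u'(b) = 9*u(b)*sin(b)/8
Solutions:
 u(b) = C1*cos(b)^(9/8)


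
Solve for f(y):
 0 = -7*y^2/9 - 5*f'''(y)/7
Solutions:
 f(y) = C1 + C2*y + C3*y^2 - 49*y^5/2700


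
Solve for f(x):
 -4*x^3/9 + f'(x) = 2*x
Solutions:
 f(x) = C1 + x^4/9 + x^2


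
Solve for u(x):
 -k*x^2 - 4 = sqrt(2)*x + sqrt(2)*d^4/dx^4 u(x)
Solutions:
 u(x) = C1 + C2*x + C3*x^2 + C4*x^3 - sqrt(2)*k*x^6/720 - x^5/120 - sqrt(2)*x^4/12


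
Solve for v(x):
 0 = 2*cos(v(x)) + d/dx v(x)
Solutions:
 v(x) = pi - asin((C1 + exp(4*x))/(C1 - exp(4*x)))
 v(x) = asin((C1 + exp(4*x))/(C1 - exp(4*x)))


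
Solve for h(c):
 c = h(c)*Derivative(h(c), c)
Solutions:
 h(c) = -sqrt(C1 + c^2)
 h(c) = sqrt(C1 + c^2)


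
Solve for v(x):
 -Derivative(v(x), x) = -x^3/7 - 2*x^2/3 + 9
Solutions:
 v(x) = C1 + x^4/28 + 2*x^3/9 - 9*x


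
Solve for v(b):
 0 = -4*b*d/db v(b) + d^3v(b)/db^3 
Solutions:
 v(b) = C1 + Integral(C2*airyai(2^(2/3)*b) + C3*airybi(2^(2/3)*b), b)


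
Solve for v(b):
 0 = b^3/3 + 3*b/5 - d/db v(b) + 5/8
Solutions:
 v(b) = C1 + b^4/12 + 3*b^2/10 + 5*b/8


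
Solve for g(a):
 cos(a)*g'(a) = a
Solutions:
 g(a) = C1 + Integral(a/cos(a), a)


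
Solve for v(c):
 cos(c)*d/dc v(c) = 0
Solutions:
 v(c) = C1


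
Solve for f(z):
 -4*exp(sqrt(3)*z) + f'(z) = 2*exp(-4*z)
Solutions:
 f(z) = C1 + 4*sqrt(3)*exp(sqrt(3)*z)/3 - exp(-4*z)/2


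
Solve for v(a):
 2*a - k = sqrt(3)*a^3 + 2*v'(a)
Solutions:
 v(a) = C1 - sqrt(3)*a^4/8 + a^2/2 - a*k/2


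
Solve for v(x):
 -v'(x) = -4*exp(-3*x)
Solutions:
 v(x) = C1 - 4*exp(-3*x)/3


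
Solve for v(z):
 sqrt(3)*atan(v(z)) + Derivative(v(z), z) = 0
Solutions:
 Integral(1/atan(_y), (_y, v(z))) = C1 - sqrt(3)*z


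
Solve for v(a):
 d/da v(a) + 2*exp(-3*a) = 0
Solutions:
 v(a) = C1 + 2*exp(-3*a)/3


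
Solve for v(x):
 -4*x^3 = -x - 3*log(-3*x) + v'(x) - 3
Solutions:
 v(x) = C1 - x^4 + x^2/2 + 3*x*log(-x) + 3*x*log(3)


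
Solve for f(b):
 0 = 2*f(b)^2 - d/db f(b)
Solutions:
 f(b) = -1/(C1 + 2*b)


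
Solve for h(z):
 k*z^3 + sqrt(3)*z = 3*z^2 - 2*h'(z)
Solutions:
 h(z) = C1 - k*z^4/8 + z^3/2 - sqrt(3)*z^2/4


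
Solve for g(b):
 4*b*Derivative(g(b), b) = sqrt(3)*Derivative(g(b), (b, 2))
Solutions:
 g(b) = C1 + C2*erfi(sqrt(2)*3^(3/4)*b/3)


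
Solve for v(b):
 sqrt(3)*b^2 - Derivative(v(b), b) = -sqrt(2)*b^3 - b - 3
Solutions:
 v(b) = C1 + sqrt(2)*b^4/4 + sqrt(3)*b^3/3 + b^2/2 + 3*b


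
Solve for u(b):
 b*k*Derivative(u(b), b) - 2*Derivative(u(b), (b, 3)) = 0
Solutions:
 u(b) = C1 + Integral(C2*airyai(2^(2/3)*b*k^(1/3)/2) + C3*airybi(2^(2/3)*b*k^(1/3)/2), b)


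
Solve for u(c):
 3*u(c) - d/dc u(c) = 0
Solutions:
 u(c) = C1*exp(3*c)


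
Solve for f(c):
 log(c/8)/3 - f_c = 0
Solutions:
 f(c) = C1 + c*log(c)/3 - c*log(2) - c/3


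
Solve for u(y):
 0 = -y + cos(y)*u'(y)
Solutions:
 u(y) = C1 + Integral(y/cos(y), y)


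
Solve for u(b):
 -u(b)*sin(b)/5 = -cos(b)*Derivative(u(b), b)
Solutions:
 u(b) = C1/cos(b)^(1/5)


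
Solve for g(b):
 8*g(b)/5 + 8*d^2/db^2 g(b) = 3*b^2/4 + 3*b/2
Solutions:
 g(b) = C1*sin(sqrt(5)*b/5) + C2*cos(sqrt(5)*b/5) + 15*b^2/32 + 15*b/16 - 75/16


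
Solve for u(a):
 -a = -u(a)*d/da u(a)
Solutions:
 u(a) = -sqrt(C1 + a^2)
 u(a) = sqrt(C1 + a^2)


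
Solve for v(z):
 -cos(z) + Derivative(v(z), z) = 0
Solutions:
 v(z) = C1 + sin(z)


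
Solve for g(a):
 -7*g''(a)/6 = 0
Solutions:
 g(a) = C1 + C2*a


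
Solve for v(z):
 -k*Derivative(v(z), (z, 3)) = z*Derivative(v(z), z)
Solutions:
 v(z) = C1 + Integral(C2*airyai(z*(-1/k)^(1/3)) + C3*airybi(z*(-1/k)^(1/3)), z)


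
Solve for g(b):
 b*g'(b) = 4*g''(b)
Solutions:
 g(b) = C1 + C2*erfi(sqrt(2)*b/4)


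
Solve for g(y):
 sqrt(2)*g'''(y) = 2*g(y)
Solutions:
 g(y) = C3*exp(2^(1/6)*y) + (C1*sin(2^(1/6)*sqrt(3)*y/2) + C2*cos(2^(1/6)*sqrt(3)*y/2))*exp(-2^(1/6)*y/2)


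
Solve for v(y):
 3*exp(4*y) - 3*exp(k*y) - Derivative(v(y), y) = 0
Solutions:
 v(y) = C1 + 3*exp(4*y)/4 - 3*exp(k*y)/k


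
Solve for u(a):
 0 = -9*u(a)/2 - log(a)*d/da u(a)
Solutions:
 u(a) = C1*exp(-9*li(a)/2)


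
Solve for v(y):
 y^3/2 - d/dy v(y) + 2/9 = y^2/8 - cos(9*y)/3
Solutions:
 v(y) = C1 + y^4/8 - y^3/24 + 2*y/9 + sin(9*y)/27


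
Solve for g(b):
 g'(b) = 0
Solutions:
 g(b) = C1


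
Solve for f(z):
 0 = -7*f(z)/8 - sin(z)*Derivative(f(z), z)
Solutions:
 f(z) = C1*(cos(z) + 1)^(7/16)/(cos(z) - 1)^(7/16)


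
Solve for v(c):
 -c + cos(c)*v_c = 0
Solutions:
 v(c) = C1 + Integral(c/cos(c), c)


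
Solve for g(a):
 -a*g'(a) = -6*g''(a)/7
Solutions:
 g(a) = C1 + C2*erfi(sqrt(21)*a/6)


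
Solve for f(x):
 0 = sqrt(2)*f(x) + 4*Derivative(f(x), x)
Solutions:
 f(x) = C1*exp(-sqrt(2)*x/4)


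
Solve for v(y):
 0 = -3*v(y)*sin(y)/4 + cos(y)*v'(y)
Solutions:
 v(y) = C1/cos(y)^(3/4)


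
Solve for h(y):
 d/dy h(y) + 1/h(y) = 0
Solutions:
 h(y) = -sqrt(C1 - 2*y)
 h(y) = sqrt(C1 - 2*y)


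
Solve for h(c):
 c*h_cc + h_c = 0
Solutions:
 h(c) = C1 + C2*log(c)


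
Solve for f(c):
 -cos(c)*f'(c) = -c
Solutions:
 f(c) = C1 + Integral(c/cos(c), c)


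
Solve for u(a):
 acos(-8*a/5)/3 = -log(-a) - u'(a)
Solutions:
 u(a) = C1 - a*log(-a) - a*acos(-8*a/5)/3 + a - sqrt(25 - 64*a^2)/24


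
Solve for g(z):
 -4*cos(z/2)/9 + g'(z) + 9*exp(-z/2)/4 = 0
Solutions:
 g(z) = C1 + 8*sin(z/2)/9 + 9*exp(-z/2)/2


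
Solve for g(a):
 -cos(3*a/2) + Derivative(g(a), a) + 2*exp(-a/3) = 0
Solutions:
 g(a) = C1 + 2*sin(3*a/2)/3 + 6*exp(-a/3)


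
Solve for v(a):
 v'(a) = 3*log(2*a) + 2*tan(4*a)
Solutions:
 v(a) = C1 + 3*a*log(a) - 3*a + 3*a*log(2) - log(cos(4*a))/2


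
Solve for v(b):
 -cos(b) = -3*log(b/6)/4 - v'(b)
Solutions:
 v(b) = C1 - 3*b*log(b)/4 + 3*b/4 + 3*b*log(6)/4 + sin(b)


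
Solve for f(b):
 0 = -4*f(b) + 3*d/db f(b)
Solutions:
 f(b) = C1*exp(4*b/3)


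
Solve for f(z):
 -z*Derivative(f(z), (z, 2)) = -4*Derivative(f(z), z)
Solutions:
 f(z) = C1 + C2*z^5


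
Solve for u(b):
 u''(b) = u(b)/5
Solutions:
 u(b) = C1*exp(-sqrt(5)*b/5) + C2*exp(sqrt(5)*b/5)


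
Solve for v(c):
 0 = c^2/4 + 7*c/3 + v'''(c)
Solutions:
 v(c) = C1 + C2*c + C3*c^2 - c^5/240 - 7*c^4/72


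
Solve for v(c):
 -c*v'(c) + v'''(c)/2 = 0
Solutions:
 v(c) = C1 + Integral(C2*airyai(2^(1/3)*c) + C3*airybi(2^(1/3)*c), c)


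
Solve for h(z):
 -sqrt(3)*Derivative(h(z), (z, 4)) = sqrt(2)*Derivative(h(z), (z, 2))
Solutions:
 h(z) = C1 + C2*z + C3*sin(2^(1/4)*3^(3/4)*z/3) + C4*cos(2^(1/4)*3^(3/4)*z/3)


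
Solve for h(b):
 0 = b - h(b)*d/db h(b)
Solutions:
 h(b) = -sqrt(C1 + b^2)
 h(b) = sqrt(C1 + b^2)


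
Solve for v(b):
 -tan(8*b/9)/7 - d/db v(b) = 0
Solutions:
 v(b) = C1 + 9*log(cos(8*b/9))/56


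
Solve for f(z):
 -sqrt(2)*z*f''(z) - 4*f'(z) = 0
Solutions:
 f(z) = C1 + C2*z^(1 - 2*sqrt(2))


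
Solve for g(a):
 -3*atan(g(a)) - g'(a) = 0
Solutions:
 Integral(1/atan(_y), (_y, g(a))) = C1 - 3*a


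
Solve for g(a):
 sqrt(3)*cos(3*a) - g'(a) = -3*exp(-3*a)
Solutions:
 g(a) = C1 + sqrt(3)*sin(3*a)/3 - exp(-3*a)


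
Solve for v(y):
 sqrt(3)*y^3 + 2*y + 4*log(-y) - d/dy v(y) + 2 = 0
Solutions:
 v(y) = C1 + sqrt(3)*y^4/4 + y^2 + 4*y*log(-y) - 2*y


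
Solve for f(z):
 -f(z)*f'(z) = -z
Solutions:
 f(z) = -sqrt(C1 + z^2)
 f(z) = sqrt(C1 + z^2)


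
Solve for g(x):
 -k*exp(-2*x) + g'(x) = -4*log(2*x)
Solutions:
 g(x) = C1 - k*exp(-2*x)/2 - 4*x*log(x) + 4*x*(1 - log(2))


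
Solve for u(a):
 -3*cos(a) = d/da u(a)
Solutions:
 u(a) = C1 - 3*sin(a)


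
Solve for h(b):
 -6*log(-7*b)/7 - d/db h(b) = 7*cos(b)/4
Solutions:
 h(b) = C1 - 6*b*log(-b)/7 - 6*b*log(7)/7 + 6*b/7 - 7*sin(b)/4


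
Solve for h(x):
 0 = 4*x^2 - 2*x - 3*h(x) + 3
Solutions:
 h(x) = 4*x^2/3 - 2*x/3 + 1


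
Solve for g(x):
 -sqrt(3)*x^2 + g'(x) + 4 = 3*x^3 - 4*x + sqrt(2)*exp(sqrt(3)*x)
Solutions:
 g(x) = C1 + 3*x^4/4 + sqrt(3)*x^3/3 - 2*x^2 - 4*x + sqrt(6)*exp(sqrt(3)*x)/3


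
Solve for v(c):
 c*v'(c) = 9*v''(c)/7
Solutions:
 v(c) = C1 + C2*erfi(sqrt(14)*c/6)


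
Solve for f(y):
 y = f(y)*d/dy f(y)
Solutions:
 f(y) = -sqrt(C1 + y^2)
 f(y) = sqrt(C1 + y^2)


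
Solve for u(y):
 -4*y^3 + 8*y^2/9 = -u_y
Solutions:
 u(y) = C1 + y^4 - 8*y^3/27


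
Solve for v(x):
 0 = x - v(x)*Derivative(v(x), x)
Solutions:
 v(x) = -sqrt(C1 + x^2)
 v(x) = sqrt(C1 + x^2)


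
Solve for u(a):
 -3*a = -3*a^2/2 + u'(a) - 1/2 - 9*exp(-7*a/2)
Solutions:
 u(a) = C1 + a^3/2 - 3*a^2/2 + a/2 - 18*exp(-7*a/2)/7


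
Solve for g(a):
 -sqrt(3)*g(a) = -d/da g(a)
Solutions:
 g(a) = C1*exp(sqrt(3)*a)


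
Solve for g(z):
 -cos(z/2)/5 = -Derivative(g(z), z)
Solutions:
 g(z) = C1 + 2*sin(z/2)/5


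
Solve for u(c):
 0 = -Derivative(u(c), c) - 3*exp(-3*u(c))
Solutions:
 u(c) = log(C1 - 9*c)/3
 u(c) = log((-3^(1/3) - 3^(5/6)*I)*(C1 - 3*c)^(1/3)/2)
 u(c) = log((-3^(1/3) + 3^(5/6)*I)*(C1 - 3*c)^(1/3)/2)


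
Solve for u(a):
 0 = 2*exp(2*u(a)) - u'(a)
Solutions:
 u(a) = log(-sqrt(-1/(C1 + 2*a))) - log(2)/2
 u(a) = log(-1/(C1 + 2*a))/2 - log(2)/2


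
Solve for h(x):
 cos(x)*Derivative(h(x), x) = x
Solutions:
 h(x) = C1 + Integral(x/cos(x), x)


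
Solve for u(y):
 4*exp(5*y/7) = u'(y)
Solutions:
 u(y) = C1 + 28*exp(5*y/7)/5
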